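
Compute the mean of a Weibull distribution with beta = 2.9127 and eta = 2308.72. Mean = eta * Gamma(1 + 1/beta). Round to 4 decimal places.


beta = 2.9127, eta = 2308.72
1/beta = 0.3433
1 + 1/beta = 1.3433
Gamma(1.3433) = 0.8919
Mean = 2308.72 * 0.8919
Mean = 2059.0341

2059.0341


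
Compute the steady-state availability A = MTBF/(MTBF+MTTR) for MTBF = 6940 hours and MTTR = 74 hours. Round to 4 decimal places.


MTBF = 6940
MTTR = 74
MTBF + MTTR = 7014
A = 6940 / 7014
A = 0.9894

0.9894


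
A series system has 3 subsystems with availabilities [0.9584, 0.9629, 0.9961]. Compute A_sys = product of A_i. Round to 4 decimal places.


Subsystems: [0.9584, 0.9629, 0.9961]
After subsystem 1 (A=0.9584): product = 0.9584
After subsystem 2 (A=0.9629): product = 0.9228
After subsystem 3 (A=0.9961): product = 0.9192
A_sys = 0.9192

0.9192


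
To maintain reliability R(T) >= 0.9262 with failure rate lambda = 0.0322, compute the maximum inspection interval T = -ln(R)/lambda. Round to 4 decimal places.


R_target = 0.9262
lambda = 0.0322
-ln(0.9262) = 0.0767
T = 0.0767 / 0.0322
T = 2.3809

2.3809


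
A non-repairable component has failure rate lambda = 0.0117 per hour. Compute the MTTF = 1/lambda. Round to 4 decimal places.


lambda = 0.0117
MTTF = 1 / 0.0117
MTTF = 85.4701

85.4701


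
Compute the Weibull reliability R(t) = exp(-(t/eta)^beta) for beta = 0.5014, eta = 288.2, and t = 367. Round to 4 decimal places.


beta = 0.5014, eta = 288.2, t = 367
t/eta = 367 / 288.2 = 1.2734
(t/eta)^beta = 1.2734^0.5014 = 1.1288
R(t) = exp(-1.1288)
R(t) = 0.3234

0.3234


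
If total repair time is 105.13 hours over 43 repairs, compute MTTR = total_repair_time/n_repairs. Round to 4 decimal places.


total_repair_time = 105.13
n_repairs = 43
MTTR = 105.13 / 43
MTTR = 2.4449

2.4449


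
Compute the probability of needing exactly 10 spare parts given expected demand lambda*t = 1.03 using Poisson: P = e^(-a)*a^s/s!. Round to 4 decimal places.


a = 1.03, s = 10
e^(-a) = e^(-1.03) = 0.357
a^s = 1.03^10 = 1.3439
s! = 3628800
P = 0.357 * 1.3439 / 3628800
P = 0.0

0.0


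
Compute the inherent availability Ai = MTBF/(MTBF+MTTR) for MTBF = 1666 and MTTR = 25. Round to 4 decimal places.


MTBF = 1666
MTTR = 25
MTBF + MTTR = 1691
Ai = 1666 / 1691
Ai = 0.9852

0.9852


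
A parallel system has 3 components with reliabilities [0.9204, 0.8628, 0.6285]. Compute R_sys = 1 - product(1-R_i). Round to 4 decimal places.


Components: [0.9204, 0.8628, 0.6285]
(1 - 0.9204) = 0.0796, running product = 0.0796
(1 - 0.8628) = 0.1372, running product = 0.0109
(1 - 0.6285) = 0.3715, running product = 0.0041
Product of (1-R_i) = 0.0041
R_sys = 1 - 0.0041 = 0.9959

0.9959


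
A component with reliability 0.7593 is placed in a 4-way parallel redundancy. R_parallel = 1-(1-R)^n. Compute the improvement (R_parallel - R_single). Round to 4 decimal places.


R_single = 0.7593, n = 4
1 - R_single = 0.2407
(1 - R_single)^n = 0.2407^4 = 0.0034
R_parallel = 1 - 0.0034 = 0.9966
Improvement = 0.9966 - 0.7593
Improvement = 0.2373

0.2373


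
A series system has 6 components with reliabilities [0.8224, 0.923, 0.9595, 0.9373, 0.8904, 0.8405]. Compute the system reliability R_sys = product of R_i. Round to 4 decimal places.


Components: [0.8224, 0.923, 0.9595, 0.9373, 0.8904, 0.8405]
After component 1 (R=0.8224): product = 0.8224
After component 2 (R=0.923): product = 0.7591
After component 3 (R=0.9595): product = 0.7283
After component 4 (R=0.9373): product = 0.6827
After component 5 (R=0.8904): product = 0.6078
After component 6 (R=0.8405): product = 0.5109
R_sys = 0.5109

0.5109


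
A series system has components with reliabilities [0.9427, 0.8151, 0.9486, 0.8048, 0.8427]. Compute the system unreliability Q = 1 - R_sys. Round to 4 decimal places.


Components: [0.9427, 0.8151, 0.9486, 0.8048, 0.8427]
After component 1: product = 0.9427
After component 2: product = 0.7684
After component 3: product = 0.7289
After component 4: product = 0.5866
After component 5: product = 0.4943
R_sys = 0.4943
Q = 1 - 0.4943 = 0.5057

0.5057


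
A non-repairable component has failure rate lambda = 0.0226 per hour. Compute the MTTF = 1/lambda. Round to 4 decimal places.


lambda = 0.0226
MTTF = 1 / 0.0226
MTTF = 44.2478

44.2478


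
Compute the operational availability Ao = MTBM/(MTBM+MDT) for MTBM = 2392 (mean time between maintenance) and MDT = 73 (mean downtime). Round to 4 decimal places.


MTBM = 2392
MDT = 73
MTBM + MDT = 2465
Ao = 2392 / 2465
Ao = 0.9704

0.9704


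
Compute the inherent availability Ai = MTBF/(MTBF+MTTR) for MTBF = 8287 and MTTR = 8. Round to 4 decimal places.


MTBF = 8287
MTTR = 8
MTBF + MTTR = 8295
Ai = 8287 / 8295
Ai = 0.999

0.999


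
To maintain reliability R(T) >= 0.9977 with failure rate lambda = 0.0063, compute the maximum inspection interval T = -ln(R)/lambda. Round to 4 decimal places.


R_target = 0.9977
lambda = 0.0063
-ln(0.9977) = 0.0023
T = 0.0023 / 0.0063
T = 0.3655

0.3655


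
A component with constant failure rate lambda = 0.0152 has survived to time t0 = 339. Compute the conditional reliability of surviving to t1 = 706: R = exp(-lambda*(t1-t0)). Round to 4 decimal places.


lambda = 0.0152
t0 = 339, t1 = 706
t1 - t0 = 367
lambda * (t1-t0) = 0.0152 * 367 = 5.5784
R = exp(-5.5784)
R = 0.0038

0.0038


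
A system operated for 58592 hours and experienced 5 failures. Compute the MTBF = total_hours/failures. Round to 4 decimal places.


total_hours = 58592
failures = 5
MTBF = 58592 / 5
MTBF = 11718.4

11718.4


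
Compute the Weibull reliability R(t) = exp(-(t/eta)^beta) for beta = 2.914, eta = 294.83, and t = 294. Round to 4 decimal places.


beta = 2.914, eta = 294.83, t = 294
t/eta = 294 / 294.83 = 0.9972
(t/eta)^beta = 0.9972^2.914 = 0.9918
R(t) = exp(-0.9918)
R(t) = 0.3709

0.3709


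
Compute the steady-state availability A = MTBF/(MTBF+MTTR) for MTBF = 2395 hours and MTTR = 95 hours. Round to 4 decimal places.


MTBF = 2395
MTTR = 95
MTBF + MTTR = 2490
A = 2395 / 2490
A = 0.9618

0.9618


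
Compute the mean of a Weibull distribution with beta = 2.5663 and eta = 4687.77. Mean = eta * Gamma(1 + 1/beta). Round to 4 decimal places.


beta = 2.5663, eta = 4687.77
1/beta = 0.3897
1 + 1/beta = 1.3897
Gamma(1.3897) = 0.8879
Mean = 4687.77 * 0.8879
Mean = 4162.1566

4162.1566


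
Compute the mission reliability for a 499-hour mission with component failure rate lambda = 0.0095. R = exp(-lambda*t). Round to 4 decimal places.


lambda = 0.0095
mission_time = 499
lambda * t = 0.0095 * 499 = 4.7405
R = exp(-4.7405)
R = 0.0087

0.0087


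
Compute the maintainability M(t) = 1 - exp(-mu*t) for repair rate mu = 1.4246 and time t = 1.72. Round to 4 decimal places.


mu = 1.4246, t = 1.72
mu * t = 1.4246 * 1.72 = 2.4503
exp(-2.4503) = 0.0863
M(t) = 1 - 0.0863
M(t) = 0.9137

0.9137


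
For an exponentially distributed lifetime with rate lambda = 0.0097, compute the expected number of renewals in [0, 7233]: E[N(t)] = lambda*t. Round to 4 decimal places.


lambda = 0.0097
t = 7233
E[N(t)] = lambda * t
E[N(t)] = 0.0097 * 7233
E[N(t)] = 70.1601

70.1601


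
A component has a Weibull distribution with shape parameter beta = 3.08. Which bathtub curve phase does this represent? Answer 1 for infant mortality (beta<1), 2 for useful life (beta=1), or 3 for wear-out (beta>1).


beta = 3.08
Compare beta to 1:
beta < 1 => infant mortality (phase 1)
beta = 1 => useful life (phase 2)
beta > 1 => wear-out (phase 3)
Since beta = 3.08, this is wear-out (increasing failure rate)
Phase = 3

3


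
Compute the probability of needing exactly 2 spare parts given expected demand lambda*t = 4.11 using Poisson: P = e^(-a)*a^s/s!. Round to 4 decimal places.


a = 4.11, s = 2
e^(-a) = e^(-4.11) = 0.0164
a^s = 4.11^2 = 16.8921
s! = 2
P = 0.0164 * 16.8921 / 2
P = 0.1386

0.1386


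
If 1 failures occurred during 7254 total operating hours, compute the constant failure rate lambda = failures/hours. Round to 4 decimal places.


failures = 1
total_hours = 7254
lambda = 1 / 7254
lambda = 0.0001

0.0001


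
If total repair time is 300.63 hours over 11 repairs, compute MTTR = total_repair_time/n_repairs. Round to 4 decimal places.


total_repair_time = 300.63
n_repairs = 11
MTTR = 300.63 / 11
MTTR = 27.33

27.33


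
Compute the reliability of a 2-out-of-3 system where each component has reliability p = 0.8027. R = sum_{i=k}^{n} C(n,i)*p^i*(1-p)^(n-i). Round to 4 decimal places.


k = 2, n = 3, p = 0.8027
i=2: C(3,2)=3 * 0.8027^2 * 0.1973^1 = 0.3814
i=3: C(3,3)=1 * 0.8027^3 * 0.1973^0 = 0.5172
R = sum of terms = 0.8986

0.8986


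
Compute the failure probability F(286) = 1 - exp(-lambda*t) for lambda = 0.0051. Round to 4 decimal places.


lambda = 0.0051, t = 286
lambda * t = 1.4586
exp(-1.4586) = 0.2326
F(t) = 1 - 0.2326
F(t) = 0.7674

0.7674


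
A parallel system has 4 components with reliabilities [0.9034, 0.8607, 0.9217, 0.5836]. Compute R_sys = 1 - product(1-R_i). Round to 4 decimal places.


Components: [0.9034, 0.8607, 0.9217, 0.5836]
(1 - 0.9034) = 0.0966, running product = 0.0966
(1 - 0.8607) = 0.1393, running product = 0.0135
(1 - 0.9217) = 0.0783, running product = 0.0011
(1 - 0.5836) = 0.4164, running product = 0.0004
Product of (1-R_i) = 0.0004
R_sys = 1 - 0.0004 = 0.9996

0.9996


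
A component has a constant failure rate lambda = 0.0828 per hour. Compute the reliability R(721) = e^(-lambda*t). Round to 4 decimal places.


lambda = 0.0828
t = 721
lambda * t = 59.6988
R(t) = e^(-59.6988)
R(t) = 0.0

0.0


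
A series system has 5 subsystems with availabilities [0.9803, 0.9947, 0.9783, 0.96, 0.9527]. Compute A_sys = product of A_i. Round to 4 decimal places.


Subsystems: [0.9803, 0.9947, 0.9783, 0.96, 0.9527]
After subsystem 1 (A=0.9803): product = 0.9803
After subsystem 2 (A=0.9947): product = 0.9751
After subsystem 3 (A=0.9783): product = 0.9539
After subsystem 4 (A=0.96): product = 0.9158
After subsystem 5 (A=0.9527): product = 0.8725
A_sys = 0.8725

0.8725


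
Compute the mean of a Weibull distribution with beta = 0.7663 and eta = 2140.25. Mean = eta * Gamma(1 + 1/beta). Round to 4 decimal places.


beta = 0.7663, eta = 2140.25
1/beta = 1.305
1 + 1/beta = 2.305
Gamma(2.305) = 1.1702
Mean = 2140.25 * 1.1702
Mean = 2504.5327

2504.5327


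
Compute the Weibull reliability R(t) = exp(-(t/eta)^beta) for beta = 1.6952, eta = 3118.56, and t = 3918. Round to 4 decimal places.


beta = 1.6952, eta = 3118.56, t = 3918
t/eta = 3918 / 3118.56 = 1.2563
(t/eta)^beta = 1.2563^1.6952 = 1.4724
R(t) = exp(-1.4724)
R(t) = 0.2294

0.2294


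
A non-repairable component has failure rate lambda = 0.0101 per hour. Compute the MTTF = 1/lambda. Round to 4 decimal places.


lambda = 0.0101
MTTF = 1 / 0.0101
MTTF = 99.0099

99.0099


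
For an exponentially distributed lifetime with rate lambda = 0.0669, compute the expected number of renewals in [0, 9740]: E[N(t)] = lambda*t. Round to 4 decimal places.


lambda = 0.0669
t = 9740
E[N(t)] = lambda * t
E[N(t)] = 0.0669 * 9740
E[N(t)] = 651.606

651.606


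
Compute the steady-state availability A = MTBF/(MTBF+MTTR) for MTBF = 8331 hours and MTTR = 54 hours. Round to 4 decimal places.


MTBF = 8331
MTTR = 54
MTBF + MTTR = 8385
A = 8331 / 8385
A = 0.9936

0.9936


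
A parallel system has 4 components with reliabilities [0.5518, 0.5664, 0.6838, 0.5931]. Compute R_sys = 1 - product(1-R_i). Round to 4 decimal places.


Components: [0.5518, 0.5664, 0.6838, 0.5931]
(1 - 0.5518) = 0.4482, running product = 0.4482
(1 - 0.5664) = 0.4336, running product = 0.1943
(1 - 0.6838) = 0.3162, running product = 0.0615
(1 - 0.5931) = 0.4069, running product = 0.025
Product of (1-R_i) = 0.025
R_sys = 1 - 0.025 = 0.975

0.975


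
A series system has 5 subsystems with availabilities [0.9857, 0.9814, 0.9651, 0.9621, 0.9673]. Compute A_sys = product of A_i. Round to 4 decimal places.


Subsystems: [0.9857, 0.9814, 0.9651, 0.9621, 0.9673]
After subsystem 1 (A=0.9857): product = 0.9857
After subsystem 2 (A=0.9814): product = 0.9674
After subsystem 3 (A=0.9651): product = 0.9336
After subsystem 4 (A=0.9621): product = 0.8982
After subsystem 5 (A=0.9673): product = 0.8688
A_sys = 0.8688

0.8688


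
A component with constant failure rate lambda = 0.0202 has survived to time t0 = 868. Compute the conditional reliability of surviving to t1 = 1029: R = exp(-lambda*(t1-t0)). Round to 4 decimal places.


lambda = 0.0202
t0 = 868, t1 = 1029
t1 - t0 = 161
lambda * (t1-t0) = 0.0202 * 161 = 3.2522
R = exp(-3.2522)
R = 0.0387

0.0387


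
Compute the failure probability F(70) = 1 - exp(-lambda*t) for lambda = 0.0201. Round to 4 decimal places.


lambda = 0.0201, t = 70
lambda * t = 1.407
exp(-1.407) = 0.2449
F(t) = 1 - 0.2449
F(t) = 0.7551

0.7551


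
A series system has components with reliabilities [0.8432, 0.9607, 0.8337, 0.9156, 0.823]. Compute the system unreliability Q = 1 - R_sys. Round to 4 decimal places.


Components: [0.8432, 0.9607, 0.8337, 0.9156, 0.823]
After component 1: product = 0.8432
After component 2: product = 0.8101
After component 3: product = 0.6753
After component 4: product = 0.6183
After component 5: product = 0.5089
R_sys = 0.5089
Q = 1 - 0.5089 = 0.4911

0.4911


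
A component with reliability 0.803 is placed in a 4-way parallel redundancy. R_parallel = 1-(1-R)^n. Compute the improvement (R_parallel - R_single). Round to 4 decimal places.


R_single = 0.803, n = 4
1 - R_single = 0.197
(1 - R_single)^n = 0.197^4 = 0.0015
R_parallel = 1 - 0.0015 = 0.9985
Improvement = 0.9985 - 0.803
Improvement = 0.1955

0.1955


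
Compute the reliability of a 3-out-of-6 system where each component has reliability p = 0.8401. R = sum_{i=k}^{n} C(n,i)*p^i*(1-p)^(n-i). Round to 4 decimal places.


k = 3, n = 6, p = 0.8401
i=3: C(6,3)=20 * 0.8401^3 * 0.1599^3 = 0.0485
i=4: C(6,4)=15 * 0.8401^4 * 0.1599^2 = 0.191
i=5: C(6,5)=6 * 0.8401^5 * 0.1599^1 = 0.4015
i=6: C(6,6)=1 * 0.8401^6 * 0.1599^0 = 0.3515
R = sum of terms = 0.9925

0.9925


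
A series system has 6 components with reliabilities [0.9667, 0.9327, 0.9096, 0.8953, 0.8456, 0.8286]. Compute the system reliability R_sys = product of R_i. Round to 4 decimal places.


Components: [0.9667, 0.9327, 0.9096, 0.8953, 0.8456, 0.8286]
After component 1 (R=0.9667): product = 0.9667
After component 2 (R=0.9327): product = 0.9016
After component 3 (R=0.9096): product = 0.8201
After component 4 (R=0.8953): product = 0.7343
After component 5 (R=0.8456): product = 0.6209
After component 6 (R=0.8286): product = 0.5145
R_sys = 0.5145

0.5145


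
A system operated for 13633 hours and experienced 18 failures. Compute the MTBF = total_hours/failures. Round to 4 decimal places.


total_hours = 13633
failures = 18
MTBF = 13633 / 18
MTBF = 757.3889

757.3889


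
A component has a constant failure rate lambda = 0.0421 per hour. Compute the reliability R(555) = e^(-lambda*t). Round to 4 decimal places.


lambda = 0.0421
t = 555
lambda * t = 23.3655
R(t) = e^(-23.3655)
R(t) = 0.0

0.0


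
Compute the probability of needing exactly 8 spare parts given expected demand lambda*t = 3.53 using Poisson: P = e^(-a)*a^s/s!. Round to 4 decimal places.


a = 3.53, s = 8
e^(-a) = e^(-3.53) = 0.0293
a^s = 3.53^8 = 24110.024
s! = 40320
P = 0.0293 * 24110.024 / 40320
P = 0.0175

0.0175


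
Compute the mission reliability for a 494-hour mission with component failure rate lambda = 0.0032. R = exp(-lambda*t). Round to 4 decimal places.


lambda = 0.0032
mission_time = 494
lambda * t = 0.0032 * 494 = 1.5808
R = exp(-1.5808)
R = 0.2058

0.2058


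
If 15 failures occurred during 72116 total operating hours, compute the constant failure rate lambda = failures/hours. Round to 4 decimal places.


failures = 15
total_hours = 72116
lambda = 15 / 72116
lambda = 0.0002

0.0002


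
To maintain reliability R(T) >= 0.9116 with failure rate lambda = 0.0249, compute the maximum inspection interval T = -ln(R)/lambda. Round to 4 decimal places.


R_target = 0.9116
lambda = 0.0249
-ln(0.9116) = 0.0926
T = 0.0926 / 0.0249
T = 3.717

3.717


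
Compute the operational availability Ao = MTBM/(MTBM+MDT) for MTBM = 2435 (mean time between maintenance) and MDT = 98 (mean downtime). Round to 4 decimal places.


MTBM = 2435
MDT = 98
MTBM + MDT = 2533
Ao = 2435 / 2533
Ao = 0.9613

0.9613


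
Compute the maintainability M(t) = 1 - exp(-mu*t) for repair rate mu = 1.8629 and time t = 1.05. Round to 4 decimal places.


mu = 1.8629, t = 1.05
mu * t = 1.8629 * 1.05 = 1.956
exp(-1.956) = 0.1414
M(t) = 1 - 0.1414
M(t) = 0.8586

0.8586


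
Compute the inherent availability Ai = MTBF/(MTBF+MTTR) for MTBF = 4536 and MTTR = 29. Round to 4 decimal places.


MTBF = 4536
MTTR = 29
MTBF + MTTR = 4565
Ai = 4536 / 4565
Ai = 0.9936

0.9936


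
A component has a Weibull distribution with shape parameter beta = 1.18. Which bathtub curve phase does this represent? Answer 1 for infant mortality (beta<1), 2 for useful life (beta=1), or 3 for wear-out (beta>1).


beta = 1.18
Compare beta to 1:
beta < 1 => infant mortality (phase 1)
beta = 1 => useful life (phase 2)
beta > 1 => wear-out (phase 3)
Since beta = 1.18, this is wear-out (increasing failure rate)
Phase = 3

3


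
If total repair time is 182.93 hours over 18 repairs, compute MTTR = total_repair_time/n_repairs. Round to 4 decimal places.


total_repair_time = 182.93
n_repairs = 18
MTTR = 182.93 / 18
MTTR = 10.1628

10.1628


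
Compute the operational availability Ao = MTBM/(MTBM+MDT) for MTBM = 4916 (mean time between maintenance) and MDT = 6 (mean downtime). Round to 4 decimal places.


MTBM = 4916
MDT = 6
MTBM + MDT = 4922
Ao = 4916 / 4922
Ao = 0.9988

0.9988


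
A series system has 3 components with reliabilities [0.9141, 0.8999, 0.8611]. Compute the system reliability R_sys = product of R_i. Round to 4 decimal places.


Components: [0.9141, 0.8999, 0.8611]
After component 1 (R=0.9141): product = 0.9141
After component 2 (R=0.8999): product = 0.8226
After component 3 (R=0.8611): product = 0.7083
R_sys = 0.7083

0.7083


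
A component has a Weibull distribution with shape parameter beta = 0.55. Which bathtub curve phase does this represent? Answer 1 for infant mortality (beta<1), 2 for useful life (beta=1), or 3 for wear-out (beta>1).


beta = 0.55
Compare beta to 1:
beta < 1 => infant mortality (phase 1)
beta = 1 => useful life (phase 2)
beta > 1 => wear-out (phase 3)
Since beta = 0.55, this is infant mortality (decreasing failure rate)
Phase = 1

1


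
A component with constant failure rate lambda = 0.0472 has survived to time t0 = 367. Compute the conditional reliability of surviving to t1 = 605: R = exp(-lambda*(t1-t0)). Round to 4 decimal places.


lambda = 0.0472
t0 = 367, t1 = 605
t1 - t0 = 238
lambda * (t1-t0) = 0.0472 * 238 = 11.2336
R = exp(-11.2336)
R = 0.0

0.0


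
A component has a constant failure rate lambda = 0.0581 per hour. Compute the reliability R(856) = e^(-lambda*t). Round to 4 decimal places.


lambda = 0.0581
t = 856
lambda * t = 49.7336
R(t) = e^(-49.7336)
R(t) = 0.0

0.0


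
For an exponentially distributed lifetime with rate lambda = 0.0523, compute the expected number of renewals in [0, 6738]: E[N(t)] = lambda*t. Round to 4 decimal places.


lambda = 0.0523
t = 6738
E[N(t)] = lambda * t
E[N(t)] = 0.0523 * 6738
E[N(t)] = 352.3974

352.3974


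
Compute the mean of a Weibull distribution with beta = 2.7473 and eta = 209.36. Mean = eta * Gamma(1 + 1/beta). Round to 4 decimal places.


beta = 2.7473, eta = 209.36
1/beta = 0.364
1 + 1/beta = 1.364
Gamma(1.364) = 0.8898
Mean = 209.36 * 0.8898
Mean = 186.2938

186.2938


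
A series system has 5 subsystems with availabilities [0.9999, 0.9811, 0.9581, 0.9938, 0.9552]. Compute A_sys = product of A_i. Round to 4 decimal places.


Subsystems: [0.9999, 0.9811, 0.9581, 0.9938, 0.9552]
After subsystem 1 (A=0.9999): product = 0.9999
After subsystem 2 (A=0.9811): product = 0.981
After subsystem 3 (A=0.9581): product = 0.9399
After subsystem 4 (A=0.9938): product = 0.9341
After subsystem 5 (A=0.9552): product = 0.8922
A_sys = 0.8922

0.8922


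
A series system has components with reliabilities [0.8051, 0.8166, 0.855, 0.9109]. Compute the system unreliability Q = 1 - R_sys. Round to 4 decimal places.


Components: [0.8051, 0.8166, 0.855, 0.9109]
After component 1: product = 0.8051
After component 2: product = 0.6574
After component 3: product = 0.5621
After component 4: product = 0.512
R_sys = 0.512
Q = 1 - 0.512 = 0.488

0.488


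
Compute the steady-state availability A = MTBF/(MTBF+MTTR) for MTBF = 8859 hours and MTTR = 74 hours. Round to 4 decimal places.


MTBF = 8859
MTTR = 74
MTBF + MTTR = 8933
A = 8859 / 8933
A = 0.9917

0.9917


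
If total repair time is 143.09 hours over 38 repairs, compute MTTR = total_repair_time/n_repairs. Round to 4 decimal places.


total_repair_time = 143.09
n_repairs = 38
MTTR = 143.09 / 38
MTTR = 3.7655

3.7655


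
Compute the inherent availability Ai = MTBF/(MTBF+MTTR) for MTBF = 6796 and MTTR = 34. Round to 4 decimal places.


MTBF = 6796
MTTR = 34
MTBF + MTTR = 6830
Ai = 6796 / 6830
Ai = 0.995

0.995


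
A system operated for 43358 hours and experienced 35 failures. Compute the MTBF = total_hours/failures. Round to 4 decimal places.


total_hours = 43358
failures = 35
MTBF = 43358 / 35
MTBF = 1238.8

1238.8


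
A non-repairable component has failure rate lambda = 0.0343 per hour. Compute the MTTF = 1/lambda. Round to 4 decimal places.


lambda = 0.0343
MTTF = 1 / 0.0343
MTTF = 29.1545

29.1545


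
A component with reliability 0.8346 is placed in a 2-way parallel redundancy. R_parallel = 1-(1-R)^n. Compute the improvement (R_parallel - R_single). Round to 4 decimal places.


R_single = 0.8346, n = 2
1 - R_single = 0.1654
(1 - R_single)^n = 0.1654^2 = 0.0274
R_parallel = 1 - 0.0274 = 0.9726
Improvement = 0.9726 - 0.8346
Improvement = 0.138

0.138


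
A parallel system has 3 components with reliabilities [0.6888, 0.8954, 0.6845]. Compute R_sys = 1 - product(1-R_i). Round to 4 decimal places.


Components: [0.6888, 0.8954, 0.6845]
(1 - 0.6888) = 0.3112, running product = 0.3112
(1 - 0.8954) = 0.1046, running product = 0.0326
(1 - 0.6845) = 0.3155, running product = 0.0103
Product of (1-R_i) = 0.0103
R_sys = 1 - 0.0103 = 0.9897

0.9897


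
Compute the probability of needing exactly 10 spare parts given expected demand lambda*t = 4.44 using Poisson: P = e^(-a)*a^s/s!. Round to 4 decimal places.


a = 4.44, s = 10
e^(-a) = e^(-4.44) = 0.0118
a^s = 4.44^10 = 2977348.6999
s! = 3628800
P = 0.0118 * 2977348.6999 / 3628800
P = 0.0097

0.0097


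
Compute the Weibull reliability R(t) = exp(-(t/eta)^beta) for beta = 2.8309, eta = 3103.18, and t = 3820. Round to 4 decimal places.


beta = 2.8309, eta = 3103.18, t = 3820
t/eta = 3820 / 3103.18 = 1.231
(t/eta)^beta = 1.231^2.8309 = 1.801
R(t) = exp(-1.801)
R(t) = 0.1651

0.1651


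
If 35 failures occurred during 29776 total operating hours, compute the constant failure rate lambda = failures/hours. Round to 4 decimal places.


failures = 35
total_hours = 29776
lambda = 35 / 29776
lambda = 0.0012

0.0012


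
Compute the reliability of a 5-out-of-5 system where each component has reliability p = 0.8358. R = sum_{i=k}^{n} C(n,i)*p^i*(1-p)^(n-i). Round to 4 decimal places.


k = 5, n = 5, p = 0.8358
i=5: C(5,5)=1 * 0.8358^5 * 0.1642^0 = 0.4079
R = sum of terms = 0.4079

0.4079


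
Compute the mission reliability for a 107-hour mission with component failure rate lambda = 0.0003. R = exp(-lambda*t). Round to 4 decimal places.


lambda = 0.0003
mission_time = 107
lambda * t = 0.0003 * 107 = 0.0321
R = exp(-0.0321)
R = 0.9684

0.9684


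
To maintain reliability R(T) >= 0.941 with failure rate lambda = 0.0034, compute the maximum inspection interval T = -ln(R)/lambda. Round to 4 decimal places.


R_target = 0.941
lambda = 0.0034
-ln(0.941) = 0.0608
T = 0.0608 / 0.0034
T = 17.8859

17.8859


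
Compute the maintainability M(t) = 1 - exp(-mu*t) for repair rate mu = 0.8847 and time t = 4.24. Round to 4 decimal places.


mu = 0.8847, t = 4.24
mu * t = 0.8847 * 4.24 = 3.7511
exp(-3.7511) = 0.0235
M(t) = 1 - 0.0235
M(t) = 0.9765

0.9765


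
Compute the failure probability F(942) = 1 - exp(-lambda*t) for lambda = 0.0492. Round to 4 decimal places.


lambda = 0.0492, t = 942
lambda * t = 46.3464
exp(-46.3464) = 0.0
F(t) = 1 - 0.0
F(t) = 1.0

1.0


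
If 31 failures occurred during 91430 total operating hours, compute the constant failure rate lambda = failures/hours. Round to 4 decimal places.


failures = 31
total_hours = 91430
lambda = 31 / 91430
lambda = 0.0003

0.0003


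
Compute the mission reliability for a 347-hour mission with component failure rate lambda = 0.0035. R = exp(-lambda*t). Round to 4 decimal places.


lambda = 0.0035
mission_time = 347
lambda * t = 0.0035 * 347 = 1.2145
R = exp(-1.2145)
R = 0.2969

0.2969


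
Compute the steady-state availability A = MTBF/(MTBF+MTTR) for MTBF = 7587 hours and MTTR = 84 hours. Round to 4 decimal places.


MTBF = 7587
MTTR = 84
MTBF + MTTR = 7671
A = 7587 / 7671
A = 0.989

0.989


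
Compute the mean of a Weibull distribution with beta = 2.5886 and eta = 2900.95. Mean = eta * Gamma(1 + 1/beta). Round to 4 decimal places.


beta = 2.5886, eta = 2900.95
1/beta = 0.3863
1 + 1/beta = 1.3863
Gamma(1.3863) = 0.8881
Mean = 2900.95 * 0.8881
Mean = 2576.3207

2576.3207


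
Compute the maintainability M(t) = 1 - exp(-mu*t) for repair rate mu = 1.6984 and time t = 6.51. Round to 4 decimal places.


mu = 1.6984, t = 6.51
mu * t = 1.6984 * 6.51 = 11.0566
exp(-11.0566) = 0.0
M(t) = 1 - 0.0
M(t) = 1.0

1.0


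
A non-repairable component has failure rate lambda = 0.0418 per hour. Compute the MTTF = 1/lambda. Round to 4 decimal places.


lambda = 0.0418
MTTF = 1 / 0.0418
MTTF = 23.9234

23.9234


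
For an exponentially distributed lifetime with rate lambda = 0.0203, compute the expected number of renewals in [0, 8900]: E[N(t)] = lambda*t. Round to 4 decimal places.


lambda = 0.0203
t = 8900
E[N(t)] = lambda * t
E[N(t)] = 0.0203 * 8900
E[N(t)] = 180.67

180.67


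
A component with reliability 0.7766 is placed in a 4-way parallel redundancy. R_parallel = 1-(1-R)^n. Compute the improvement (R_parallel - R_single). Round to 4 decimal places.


R_single = 0.7766, n = 4
1 - R_single = 0.2234
(1 - R_single)^n = 0.2234^4 = 0.0025
R_parallel = 1 - 0.0025 = 0.9975
Improvement = 0.9975 - 0.7766
Improvement = 0.2209

0.2209


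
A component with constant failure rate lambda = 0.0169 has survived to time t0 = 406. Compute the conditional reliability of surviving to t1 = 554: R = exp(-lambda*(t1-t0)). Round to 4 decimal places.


lambda = 0.0169
t0 = 406, t1 = 554
t1 - t0 = 148
lambda * (t1-t0) = 0.0169 * 148 = 2.5012
R = exp(-2.5012)
R = 0.082

0.082


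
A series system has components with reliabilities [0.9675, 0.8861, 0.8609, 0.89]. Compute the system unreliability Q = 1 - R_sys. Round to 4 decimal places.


Components: [0.9675, 0.8861, 0.8609, 0.89]
After component 1: product = 0.9675
After component 2: product = 0.8573
After component 3: product = 0.7381
After component 4: product = 0.6569
R_sys = 0.6569
Q = 1 - 0.6569 = 0.3431

0.3431


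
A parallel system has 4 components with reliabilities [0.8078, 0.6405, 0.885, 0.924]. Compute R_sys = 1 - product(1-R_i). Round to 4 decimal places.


Components: [0.8078, 0.6405, 0.885, 0.924]
(1 - 0.8078) = 0.1922, running product = 0.1922
(1 - 0.6405) = 0.3595, running product = 0.0691
(1 - 0.885) = 0.115, running product = 0.0079
(1 - 0.924) = 0.076, running product = 0.0006
Product of (1-R_i) = 0.0006
R_sys = 1 - 0.0006 = 0.9994

0.9994


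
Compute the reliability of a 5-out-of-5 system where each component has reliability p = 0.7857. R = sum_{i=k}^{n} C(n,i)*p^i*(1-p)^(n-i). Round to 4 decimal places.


k = 5, n = 5, p = 0.7857
i=5: C(5,5)=1 * 0.7857^5 * 0.2143^0 = 0.2994
R = sum of terms = 0.2994

0.2994


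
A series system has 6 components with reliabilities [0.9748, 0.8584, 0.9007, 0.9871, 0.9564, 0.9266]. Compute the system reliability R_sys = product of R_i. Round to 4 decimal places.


Components: [0.9748, 0.8584, 0.9007, 0.9871, 0.9564, 0.9266]
After component 1 (R=0.9748): product = 0.9748
After component 2 (R=0.8584): product = 0.8368
After component 3 (R=0.9007): product = 0.7537
After component 4 (R=0.9871): product = 0.744
After component 5 (R=0.9564): product = 0.7115
After component 6 (R=0.9266): product = 0.6593
R_sys = 0.6593

0.6593


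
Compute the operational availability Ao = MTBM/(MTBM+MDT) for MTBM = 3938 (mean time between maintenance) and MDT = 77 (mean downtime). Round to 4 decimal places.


MTBM = 3938
MDT = 77
MTBM + MDT = 4015
Ao = 3938 / 4015
Ao = 0.9808

0.9808


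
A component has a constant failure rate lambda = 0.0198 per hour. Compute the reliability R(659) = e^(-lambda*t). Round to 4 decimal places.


lambda = 0.0198
t = 659
lambda * t = 13.0482
R(t) = e^(-13.0482)
R(t) = 0.0

0.0


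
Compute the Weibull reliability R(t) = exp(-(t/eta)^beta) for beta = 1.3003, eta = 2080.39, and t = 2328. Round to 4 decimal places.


beta = 1.3003, eta = 2080.39, t = 2328
t/eta = 2328 / 2080.39 = 1.119
(t/eta)^beta = 1.119^1.3003 = 1.1575
R(t) = exp(-1.1575)
R(t) = 0.3143

0.3143


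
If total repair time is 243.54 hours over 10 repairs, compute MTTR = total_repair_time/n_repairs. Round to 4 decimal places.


total_repair_time = 243.54
n_repairs = 10
MTTR = 243.54 / 10
MTTR = 24.354

24.354


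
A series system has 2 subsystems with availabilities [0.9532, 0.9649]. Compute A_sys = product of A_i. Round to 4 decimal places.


Subsystems: [0.9532, 0.9649]
After subsystem 1 (A=0.9532): product = 0.9532
After subsystem 2 (A=0.9649): product = 0.9197
A_sys = 0.9197

0.9197


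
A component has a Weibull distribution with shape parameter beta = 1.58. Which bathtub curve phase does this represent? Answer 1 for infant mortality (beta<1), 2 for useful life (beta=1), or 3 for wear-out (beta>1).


beta = 1.58
Compare beta to 1:
beta < 1 => infant mortality (phase 1)
beta = 1 => useful life (phase 2)
beta > 1 => wear-out (phase 3)
Since beta = 1.58, this is wear-out (increasing failure rate)
Phase = 3

3


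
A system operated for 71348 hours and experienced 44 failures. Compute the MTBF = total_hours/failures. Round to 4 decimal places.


total_hours = 71348
failures = 44
MTBF = 71348 / 44
MTBF = 1621.5455

1621.5455


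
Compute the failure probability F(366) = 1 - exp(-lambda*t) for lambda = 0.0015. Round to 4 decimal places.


lambda = 0.0015, t = 366
lambda * t = 0.549
exp(-0.549) = 0.5775
F(t) = 1 - 0.5775
F(t) = 0.4225

0.4225


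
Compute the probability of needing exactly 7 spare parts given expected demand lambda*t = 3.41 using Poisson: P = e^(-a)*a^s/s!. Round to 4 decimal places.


a = 3.41, s = 7
e^(-a) = e^(-3.41) = 0.033
a^s = 3.41^7 = 5361.4302
s! = 5040
P = 0.033 * 5361.4302 / 5040
P = 0.0351

0.0351


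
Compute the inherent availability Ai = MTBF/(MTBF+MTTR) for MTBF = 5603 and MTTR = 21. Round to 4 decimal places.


MTBF = 5603
MTTR = 21
MTBF + MTTR = 5624
Ai = 5603 / 5624
Ai = 0.9963

0.9963


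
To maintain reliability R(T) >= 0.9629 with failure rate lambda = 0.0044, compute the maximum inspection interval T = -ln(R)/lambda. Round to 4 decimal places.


R_target = 0.9629
lambda = 0.0044
-ln(0.9629) = 0.0378
T = 0.0378 / 0.0044
T = 8.5922

8.5922


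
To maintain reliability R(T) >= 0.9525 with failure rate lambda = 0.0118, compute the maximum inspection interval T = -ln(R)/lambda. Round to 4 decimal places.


R_target = 0.9525
lambda = 0.0118
-ln(0.9525) = 0.0487
T = 0.0487 / 0.0118
T = 4.1242

4.1242


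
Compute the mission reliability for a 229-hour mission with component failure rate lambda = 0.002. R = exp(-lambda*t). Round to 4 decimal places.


lambda = 0.002
mission_time = 229
lambda * t = 0.002 * 229 = 0.458
R = exp(-0.458)
R = 0.6325

0.6325


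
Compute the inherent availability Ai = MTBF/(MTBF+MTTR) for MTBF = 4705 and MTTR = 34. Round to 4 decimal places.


MTBF = 4705
MTTR = 34
MTBF + MTTR = 4739
Ai = 4705 / 4739
Ai = 0.9928

0.9928


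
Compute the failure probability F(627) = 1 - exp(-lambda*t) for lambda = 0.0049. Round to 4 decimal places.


lambda = 0.0049, t = 627
lambda * t = 3.0723
exp(-3.0723) = 0.0463
F(t) = 1 - 0.0463
F(t) = 0.9537

0.9537


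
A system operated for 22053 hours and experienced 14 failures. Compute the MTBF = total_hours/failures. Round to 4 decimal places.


total_hours = 22053
failures = 14
MTBF = 22053 / 14
MTBF = 1575.2143

1575.2143


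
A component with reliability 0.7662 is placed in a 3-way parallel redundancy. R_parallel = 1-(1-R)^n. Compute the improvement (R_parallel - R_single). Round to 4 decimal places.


R_single = 0.7662, n = 3
1 - R_single = 0.2338
(1 - R_single)^n = 0.2338^3 = 0.0128
R_parallel = 1 - 0.0128 = 0.9872
Improvement = 0.9872 - 0.7662
Improvement = 0.221

0.221


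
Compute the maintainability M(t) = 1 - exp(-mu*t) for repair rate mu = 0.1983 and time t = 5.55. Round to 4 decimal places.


mu = 0.1983, t = 5.55
mu * t = 0.1983 * 5.55 = 1.1006
exp(-1.1006) = 0.3327
M(t) = 1 - 0.3327
M(t) = 0.6673

0.6673


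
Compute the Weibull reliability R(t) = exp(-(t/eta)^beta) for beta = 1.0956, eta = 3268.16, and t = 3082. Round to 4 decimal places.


beta = 1.0956, eta = 3268.16, t = 3082
t/eta = 3082 / 3268.16 = 0.943
(t/eta)^beta = 0.943^1.0956 = 0.9378
R(t) = exp(-0.9378)
R(t) = 0.3915

0.3915


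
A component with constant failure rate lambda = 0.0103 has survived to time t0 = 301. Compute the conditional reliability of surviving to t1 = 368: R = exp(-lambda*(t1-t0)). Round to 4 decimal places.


lambda = 0.0103
t0 = 301, t1 = 368
t1 - t0 = 67
lambda * (t1-t0) = 0.0103 * 67 = 0.6901
R = exp(-0.6901)
R = 0.5015

0.5015


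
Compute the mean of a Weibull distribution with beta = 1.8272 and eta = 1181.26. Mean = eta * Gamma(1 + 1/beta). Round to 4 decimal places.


beta = 1.8272, eta = 1181.26
1/beta = 0.5473
1 + 1/beta = 1.5473
Gamma(1.5473) = 0.8887
Mean = 1181.26 * 0.8887
Mean = 1049.7538

1049.7538


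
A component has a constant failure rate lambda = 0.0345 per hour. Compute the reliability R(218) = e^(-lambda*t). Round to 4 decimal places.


lambda = 0.0345
t = 218
lambda * t = 7.521
R(t) = e^(-7.521)
R(t) = 0.0005

0.0005


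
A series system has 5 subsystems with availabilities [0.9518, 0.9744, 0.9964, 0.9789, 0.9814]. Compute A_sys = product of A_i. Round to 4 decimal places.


Subsystems: [0.9518, 0.9744, 0.9964, 0.9789, 0.9814]
After subsystem 1 (A=0.9518): product = 0.9518
After subsystem 2 (A=0.9744): product = 0.9274
After subsystem 3 (A=0.9964): product = 0.9241
After subsystem 4 (A=0.9789): product = 0.9046
After subsystem 5 (A=0.9814): product = 0.8878
A_sys = 0.8878

0.8878


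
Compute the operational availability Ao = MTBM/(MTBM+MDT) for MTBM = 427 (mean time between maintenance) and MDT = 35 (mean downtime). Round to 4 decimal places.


MTBM = 427
MDT = 35
MTBM + MDT = 462
Ao = 427 / 462
Ao = 0.9242

0.9242


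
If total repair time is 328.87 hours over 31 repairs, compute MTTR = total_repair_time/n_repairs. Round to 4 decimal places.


total_repair_time = 328.87
n_repairs = 31
MTTR = 328.87 / 31
MTTR = 10.6087

10.6087


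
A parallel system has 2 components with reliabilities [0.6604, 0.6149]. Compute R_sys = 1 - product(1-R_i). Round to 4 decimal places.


Components: [0.6604, 0.6149]
(1 - 0.6604) = 0.3396, running product = 0.3396
(1 - 0.6149) = 0.3851, running product = 0.1308
Product of (1-R_i) = 0.1308
R_sys = 1 - 0.1308 = 0.8692

0.8692


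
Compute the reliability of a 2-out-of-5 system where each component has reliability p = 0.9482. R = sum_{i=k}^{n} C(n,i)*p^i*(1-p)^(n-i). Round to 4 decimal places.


k = 2, n = 5, p = 0.9482
i=2: C(5,2)=10 * 0.9482^2 * 0.0518^3 = 0.0012
i=3: C(5,3)=10 * 0.9482^3 * 0.0518^2 = 0.0229
i=4: C(5,4)=5 * 0.9482^4 * 0.0518^1 = 0.2094
i=5: C(5,5)=1 * 0.9482^5 * 0.0518^0 = 0.7665
R = sum of terms = 1.0

1.0


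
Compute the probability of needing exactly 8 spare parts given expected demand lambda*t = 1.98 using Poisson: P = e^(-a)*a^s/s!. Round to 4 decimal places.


a = 1.98, s = 8
e^(-a) = e^(-1.98) = 0.1381
a^s = 1.98^8 = 236.2226
s! = 40320
P = 0.1381 * 236.2226 / 40320
P = 0.0008

0.0008


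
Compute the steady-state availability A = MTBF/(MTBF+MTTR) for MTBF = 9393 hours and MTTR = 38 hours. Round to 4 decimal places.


MTBF = 9393
MTTR = 38
MTBF + MTTR = 9431
A = 9393 / 9431
A = 0.996

0.996


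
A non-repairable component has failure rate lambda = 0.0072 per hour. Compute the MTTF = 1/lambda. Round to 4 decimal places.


lambda = 0.0072
MTTF = 1 / 0.0072
MTTF = 138.8889

138.8889


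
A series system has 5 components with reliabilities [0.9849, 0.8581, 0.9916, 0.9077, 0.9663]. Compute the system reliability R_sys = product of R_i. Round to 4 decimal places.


Components: [0.9849, 0.8581, 0.9916, 0.9077, 0.9663]
After component 1 (R=0.9849): product = 0.9849
After component 2 (R=0.8581): product = 0.8451
After component 3 (R=0.9916): product = 0.838
After component 4 (R=0.9077): product = 0.7607
After component 5 (R=0.9663): product = 0.7351
R_sys = 0.7351

0.7351


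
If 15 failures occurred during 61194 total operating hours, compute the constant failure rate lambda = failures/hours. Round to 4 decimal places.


failures = 15
total_hours = 61194
lambda = 15 / 61194
lambda = 0.0002

0.0002


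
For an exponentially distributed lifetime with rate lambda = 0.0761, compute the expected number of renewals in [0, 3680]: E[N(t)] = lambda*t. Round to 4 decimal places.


lambda = 0.0761
t = 3680
E[N(t)] = lambda * t
E[N(t)] = 0.0761 * 3680
E[N(t)] = 280.048

280.048


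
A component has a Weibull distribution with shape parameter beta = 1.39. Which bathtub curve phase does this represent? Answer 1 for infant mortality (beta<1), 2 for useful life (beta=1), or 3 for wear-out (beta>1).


beta = 1.39
Compare beta to 1:
beta < 1 => infant mortality (phase 1)
beta = 1 => useful life (phase 2)
beta > 1 => wear-out (phase 3)
Since beta = 1.39, this is wear-out (increasing failure rate)
Phase = 3

3


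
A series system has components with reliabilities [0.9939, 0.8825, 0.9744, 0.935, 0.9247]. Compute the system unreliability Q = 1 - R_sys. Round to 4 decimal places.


Components: [0.9939, 0.8825, 0.9744, 0.935, 0.9247]
After component 1: product = 0.9939
After component 2: product = 0.8771
After component 3: product = 0.8547
After component 4: product = 0.7991
After component 5: product = 0.7389
R_sys = 0.7389
Q = 1 - 0.7389 = 0.2611

0.2611


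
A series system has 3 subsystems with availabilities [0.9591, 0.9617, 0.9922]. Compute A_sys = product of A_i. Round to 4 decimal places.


Subsystems: [0.9591, 0.9617, 0.9922]
After subsystem 1 (A=0.9591): product = 0.9591
After subsystem 2 (A=0.9617): product = 0.9224
After subsystem 3 (A=0.9922): product = 0.9152
A_sys = 0.9152

0.9152


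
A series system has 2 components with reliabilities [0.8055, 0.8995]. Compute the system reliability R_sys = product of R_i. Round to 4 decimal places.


Components: [0.8055, 0.8995]
After component 1 (R=0.8055): product = 0.8055
After component 2 (R=0.8995): product = 0.7245
R_sys = 0.7245

0.7245


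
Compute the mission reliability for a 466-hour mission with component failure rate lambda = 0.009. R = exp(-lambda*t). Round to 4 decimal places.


lambda = 0.009
mission_time = 466
lambda * t = 0.009 * 466 = 4.194
R = exp(-4.194)
R = 0.0151

0.0151


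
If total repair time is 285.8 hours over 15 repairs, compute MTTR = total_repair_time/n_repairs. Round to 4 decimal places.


total_repair_time = 285.8
n_repairs = 15
MTTR = 285.8 / 15
MTTR = 19.0533

19.0533
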